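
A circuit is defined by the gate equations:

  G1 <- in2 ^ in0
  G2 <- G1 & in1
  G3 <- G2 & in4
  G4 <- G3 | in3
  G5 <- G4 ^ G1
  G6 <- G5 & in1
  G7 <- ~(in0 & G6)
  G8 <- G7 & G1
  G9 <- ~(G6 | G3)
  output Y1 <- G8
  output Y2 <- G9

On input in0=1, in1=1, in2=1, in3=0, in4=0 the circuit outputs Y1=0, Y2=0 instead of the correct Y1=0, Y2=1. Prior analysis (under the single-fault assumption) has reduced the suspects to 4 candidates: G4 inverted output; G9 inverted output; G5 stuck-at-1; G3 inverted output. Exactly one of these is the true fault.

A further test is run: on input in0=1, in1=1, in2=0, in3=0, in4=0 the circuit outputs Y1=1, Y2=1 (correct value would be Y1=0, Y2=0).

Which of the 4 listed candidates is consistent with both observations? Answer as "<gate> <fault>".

Evaluate each candidate on input in0=1, in1=1, in2=0, in3=0, in4=0:
  G4 inverted output: G1=1, G2=1, G3=0, G4=1 [inverted output], G5=0, G6=0, G7=1, G8=1, G9=1 → Y1=1, Y2=1 — matches
  G9 inverted output: G1=1, G2=1, G3=0, G4=0, G5=1, G6=1, G7=0, G8=0, G9=1 [inverted output] → Y1=0, Y2=1 — eliminated
  G5 stuck-at-1: G1=1, G2=1, G3=0, G4=0, G5=1 [stuck-at-1], G6=1, G7=0, G8=0, G9=0 → Y1=0, Y2=0 — eliminated
  G3 inverted output: G1=1, G2=1, G3=1 [inverted output], G4=1, G5=0, G6=0, G7=1, G8=1, G9=0 → Y1=1, Y2=0 — eliminated
Only G4 inverted output reproduces the observed Y1=1, Y2=1.

G4 inverted output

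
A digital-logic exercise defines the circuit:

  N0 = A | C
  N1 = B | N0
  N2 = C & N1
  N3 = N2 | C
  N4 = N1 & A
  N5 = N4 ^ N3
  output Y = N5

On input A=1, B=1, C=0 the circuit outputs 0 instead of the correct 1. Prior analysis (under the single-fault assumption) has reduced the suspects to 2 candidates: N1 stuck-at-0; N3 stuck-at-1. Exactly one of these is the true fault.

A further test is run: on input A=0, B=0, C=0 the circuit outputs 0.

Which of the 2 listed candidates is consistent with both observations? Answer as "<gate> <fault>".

N1 stuck-at-0

Evaluate each candidate on input A=0, B=0, C=0:
  N1 stuck-at-0: N0=0, N1=0 [stuck-at-0], N2=0, N3=0, N4=0, N5=0 → 0 — matches
  N3 stuck-at-1: N0=0, N1=0, N2=0, N3=1 [stuck-at-1], N4=0, N5=1 → 1 — eliminated
Only N1 stuck-at-0 reproduces the observed 0.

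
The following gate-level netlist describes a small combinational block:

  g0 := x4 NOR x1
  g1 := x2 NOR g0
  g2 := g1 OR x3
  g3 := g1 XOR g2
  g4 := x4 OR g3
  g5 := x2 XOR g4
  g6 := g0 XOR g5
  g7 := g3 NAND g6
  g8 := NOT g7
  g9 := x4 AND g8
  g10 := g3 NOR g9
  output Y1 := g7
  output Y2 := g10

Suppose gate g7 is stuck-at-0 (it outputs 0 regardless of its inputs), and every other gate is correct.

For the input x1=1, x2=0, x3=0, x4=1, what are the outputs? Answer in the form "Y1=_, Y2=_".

Y1=0, Y2=0

Propagate with g7 forced: g0=0, g1=1, g2=1, g3=0, g4=1, g5=1, g6=1, g7=0 [stuck-at-0], g8=1, g9=1, g10=0.
So the outputs are Y1=0, Y2=0. (Without the fault they would be Y1=1, Y2=1.)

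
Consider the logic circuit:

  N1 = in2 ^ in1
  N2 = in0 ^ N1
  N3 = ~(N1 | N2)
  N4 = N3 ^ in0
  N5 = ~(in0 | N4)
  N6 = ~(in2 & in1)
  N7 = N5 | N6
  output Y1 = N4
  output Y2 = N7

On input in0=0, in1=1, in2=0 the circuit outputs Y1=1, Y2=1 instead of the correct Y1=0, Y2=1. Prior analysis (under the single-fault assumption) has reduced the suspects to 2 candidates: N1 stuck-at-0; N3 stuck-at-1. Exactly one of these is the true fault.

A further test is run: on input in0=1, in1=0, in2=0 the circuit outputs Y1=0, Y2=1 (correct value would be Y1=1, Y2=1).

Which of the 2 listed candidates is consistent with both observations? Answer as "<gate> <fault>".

Evaluate each candidate on input in0=1, in1=0, in2=0:
  N1 stuck-at-0: N1=0 [stuck-at-0], N2=1, N3=0, N4=1, N5=0, N6=1, N7=1 → Y1=1, Y2=1 — eliminated
  N3 stuck-at-1: N1=0, N2=1, N3=1 [stuck-at-1], N4=0, N5=0, N6=1, N7=1 → Y1=0, Y2=1 — matches
Only N3 stuck-at-1 reproduces the observed Y1=0, Y2=1.

N3 stuck-at-1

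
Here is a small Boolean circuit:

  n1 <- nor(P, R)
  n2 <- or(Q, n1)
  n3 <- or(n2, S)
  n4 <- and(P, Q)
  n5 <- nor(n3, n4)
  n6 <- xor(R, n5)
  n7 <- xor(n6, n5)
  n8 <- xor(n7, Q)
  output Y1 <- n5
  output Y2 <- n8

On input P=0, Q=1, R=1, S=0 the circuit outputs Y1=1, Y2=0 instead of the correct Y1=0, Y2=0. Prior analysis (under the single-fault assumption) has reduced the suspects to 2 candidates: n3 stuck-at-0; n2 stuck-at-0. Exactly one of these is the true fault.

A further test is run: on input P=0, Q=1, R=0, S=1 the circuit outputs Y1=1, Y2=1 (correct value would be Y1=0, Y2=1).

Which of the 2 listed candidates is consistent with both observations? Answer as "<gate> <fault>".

Evaluate each candidate on input P=0, Q=1, R=0, S=1:
  n3 stuck-at-0: n1=1, n2=1, n3=0 [stuck-at-0], n4=0, n5=1, n6=1, n7=0, n8=1 → Y1=1, Y2=1 — matches
  n2 stuck-at-0: n1=1, n2=0 [stuck-at-0], n3=1, n4=0, n5=0, n6=0, n7=0, n8=1 → Y1=0, Y2=1 — eliminated
Only n3 stuck-at-0 reproduces the observed Y1=1, Y2=1.

n3 stuck-at-0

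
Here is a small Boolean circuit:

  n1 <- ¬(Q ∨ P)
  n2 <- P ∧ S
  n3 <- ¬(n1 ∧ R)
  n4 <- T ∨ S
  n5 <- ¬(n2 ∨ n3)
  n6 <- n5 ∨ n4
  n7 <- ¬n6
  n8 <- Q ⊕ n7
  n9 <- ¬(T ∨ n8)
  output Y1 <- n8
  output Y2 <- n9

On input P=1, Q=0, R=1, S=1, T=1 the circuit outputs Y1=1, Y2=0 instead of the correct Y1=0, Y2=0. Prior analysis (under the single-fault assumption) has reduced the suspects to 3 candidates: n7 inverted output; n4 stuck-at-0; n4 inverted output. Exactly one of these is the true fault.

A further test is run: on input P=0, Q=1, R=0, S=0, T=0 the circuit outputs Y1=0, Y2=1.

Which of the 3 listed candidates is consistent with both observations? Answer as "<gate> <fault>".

n4 stuck-at-0

Evaluate each candidate on input P=0, Q=1, R=0, S=0, T=0:
  n7 inverted output: n1=0, n2=0, n3=1, n4=0, n5=0, n6=0, n7=0 [inverted output], n8=1, n9=0 → Y1=1, Y2=0 — eliminated
  n4 stuck-at-0: n1=0, n2=0, n3=1, n4=0 [stuck-at-0], n5=0, n6=0, n7=1, n8=0, n9=1 → Y1=0, Y2=1 — matches
  n4 inverted output: n1=0, n2=0, n3=1, n4=1 [inverted output], n5=0, n6=1, n7=0, n8=1, n9=0 → Y1=1, Y2=0 — eliminated
Only n4 stuck-at-0 reproduces the observed Y1=0, Y2=1.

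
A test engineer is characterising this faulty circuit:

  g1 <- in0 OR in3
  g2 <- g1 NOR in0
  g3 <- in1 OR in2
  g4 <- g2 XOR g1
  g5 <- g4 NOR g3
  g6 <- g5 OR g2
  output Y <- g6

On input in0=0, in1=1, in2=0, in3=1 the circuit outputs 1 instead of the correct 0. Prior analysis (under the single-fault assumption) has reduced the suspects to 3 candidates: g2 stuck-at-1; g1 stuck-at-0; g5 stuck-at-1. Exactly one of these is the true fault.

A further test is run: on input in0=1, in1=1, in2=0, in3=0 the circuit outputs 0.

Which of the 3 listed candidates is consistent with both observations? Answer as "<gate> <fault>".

Evaluate each candidate on input in0=1, in1=1, in2=0, in3=0:
  g2 stuck-at-1: g1=1, g2=1 [stuck-at-1], g3=1, g4=0, g5=0, g6=1 → 1 — eliminated
  g1 stuck-at-0: g1=0 [stuck-at-0], g2=0, g3=1, g4=0, g5=0, g6=0 → 0 — matches
  g5 stuck-at-1: g1=1, g2=0, g3=1, g4=1, g5=1 [stuck-at-1], g6=1 → 1 — eliminated
Only g1 stuck-at-0 reproduces the observed 0.

g1 stuck-at-0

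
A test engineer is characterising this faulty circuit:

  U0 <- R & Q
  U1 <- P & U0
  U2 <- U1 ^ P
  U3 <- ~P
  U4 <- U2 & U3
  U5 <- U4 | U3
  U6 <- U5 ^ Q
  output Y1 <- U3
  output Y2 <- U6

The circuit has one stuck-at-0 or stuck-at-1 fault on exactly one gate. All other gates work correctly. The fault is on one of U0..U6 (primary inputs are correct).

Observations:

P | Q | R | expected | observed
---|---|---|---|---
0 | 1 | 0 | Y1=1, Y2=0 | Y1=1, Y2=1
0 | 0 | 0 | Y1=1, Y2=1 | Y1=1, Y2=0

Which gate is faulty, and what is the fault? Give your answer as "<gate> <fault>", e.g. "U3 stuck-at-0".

U5 stuck-at-0

Fault-free values for test 1 (P=0, Q=1, R=0): U0=0, U1=0, U2=0, U3=1, U4=0, U5=1, U6=0, giving Y1=1, Y2=0. Observed Y1=1, Y2=1.
Test 1: faults giving observed Y1=1, Y2=1 are {U5 stuck-at-0, U6 stuck-at-1}.
Test 2 (P=0, Q=0, R=0): fault-free U0=0, U1=0, U2=0, U3=1, U4=0, U5=1, U6=1 → Y1=1, Y2=1; observed Y1=1, Y2=0. Eliminates U6 stuck-at-1.
Only U5 stuck-at-0 is consistent with every test.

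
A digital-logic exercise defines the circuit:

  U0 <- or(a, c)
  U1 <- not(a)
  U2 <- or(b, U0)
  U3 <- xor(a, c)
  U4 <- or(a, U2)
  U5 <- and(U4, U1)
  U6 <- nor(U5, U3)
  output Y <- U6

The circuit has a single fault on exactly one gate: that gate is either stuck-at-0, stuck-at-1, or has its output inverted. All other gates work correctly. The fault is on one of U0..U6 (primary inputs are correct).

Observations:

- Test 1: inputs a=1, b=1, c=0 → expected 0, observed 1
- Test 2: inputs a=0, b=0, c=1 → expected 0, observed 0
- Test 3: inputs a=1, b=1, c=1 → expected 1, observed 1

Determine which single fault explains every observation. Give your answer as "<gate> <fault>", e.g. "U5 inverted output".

Fault-free values for test 1 (a=1, b=1, c=0): U0=1, U1=0, U2=1, U3=1, U4=1, U5=0, U6=0, giving Y=0. Observed 1.
Test 1: faults giving observed 1 are {U3 stuck-at-0, U3 inverted output, U6 stuck-at-1, U6 inverted output}.
Test 2 (a=0, b=0, c=1): fault-free U0=1, U1=1, U2=1, U3=1, U4=1, U5=1, U6=0 → 0; observed 0. Eliminates U6 stuck-at-1, U6 inverted output.
Test 3 (a=1, b=1, c=1): fault-free U0=1, U1=0, U2=1, U3=0, U4=1, U5=0, U6=1 → 1; observed 1. Eliminates U3 inverted output.
Only U3 stuck-at-0 is consistent with every test.

U3 stuck-at-0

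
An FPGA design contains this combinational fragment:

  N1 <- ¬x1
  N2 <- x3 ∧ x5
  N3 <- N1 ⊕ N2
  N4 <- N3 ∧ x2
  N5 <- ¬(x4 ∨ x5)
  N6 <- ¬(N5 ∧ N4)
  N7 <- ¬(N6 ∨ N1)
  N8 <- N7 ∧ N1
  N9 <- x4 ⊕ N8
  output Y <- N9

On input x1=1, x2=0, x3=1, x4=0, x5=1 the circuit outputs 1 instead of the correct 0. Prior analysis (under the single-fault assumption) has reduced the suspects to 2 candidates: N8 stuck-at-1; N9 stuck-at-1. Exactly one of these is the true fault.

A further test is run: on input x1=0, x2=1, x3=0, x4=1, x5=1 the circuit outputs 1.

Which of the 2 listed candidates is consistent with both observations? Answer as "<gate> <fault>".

N9 stuck-at-1

Evaluate each candidate on input x1=0, x2=1, x3=0, x4=1, x5=1:
  N8 stuck-at-1: N1=1, N2=0, N3=1, N4=1, N5=0, N6=1, N7=0, N8=1 [stuck-at-1], N9=0 → 0 — eliminated
  N9 stuck-at-1: N1=1, N2=0, N3=1, N4=1, N5=0, N6=1, N7=0, N8=0, N9=1 [stuck-at-1] → 1 — matches
Only N9 stuck-at-1 reproduces the observed 1.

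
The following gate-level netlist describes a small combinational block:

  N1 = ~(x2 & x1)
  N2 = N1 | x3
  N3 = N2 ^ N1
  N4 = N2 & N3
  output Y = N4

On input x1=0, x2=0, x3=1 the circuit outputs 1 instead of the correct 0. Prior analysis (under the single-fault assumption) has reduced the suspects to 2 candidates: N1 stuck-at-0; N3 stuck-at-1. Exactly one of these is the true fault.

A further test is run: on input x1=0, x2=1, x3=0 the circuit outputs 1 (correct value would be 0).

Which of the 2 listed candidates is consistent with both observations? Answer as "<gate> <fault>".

Evaluate each candidate on input x1=0, x2=1, x3=0:
  N1 stuck-at-0: N1=0 [stuck-at-0], N2=0, N3=0, N4=0 → 0 — eliminated
  N3 stuck-at-1: N1=1, N2=1, N3=1 [stuck-at-1], N4=1 → 1 — matches
Only N3 stuck-at-1 reproduces the observed 1.

N3 stuck-at-1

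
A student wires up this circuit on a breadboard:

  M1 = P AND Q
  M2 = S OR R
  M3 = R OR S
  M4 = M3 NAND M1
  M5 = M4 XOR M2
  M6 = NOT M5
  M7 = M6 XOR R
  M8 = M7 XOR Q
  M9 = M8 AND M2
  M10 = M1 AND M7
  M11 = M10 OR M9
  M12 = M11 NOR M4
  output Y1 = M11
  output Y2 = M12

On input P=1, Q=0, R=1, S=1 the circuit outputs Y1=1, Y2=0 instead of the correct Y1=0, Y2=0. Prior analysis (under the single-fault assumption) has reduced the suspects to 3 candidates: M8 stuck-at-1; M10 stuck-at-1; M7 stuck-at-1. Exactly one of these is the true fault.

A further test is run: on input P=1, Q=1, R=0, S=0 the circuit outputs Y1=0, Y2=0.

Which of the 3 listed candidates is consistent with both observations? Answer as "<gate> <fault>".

Evaluate each candidate on input P=1, Q=1, R=0, S=0:
  M8 stuck-at-1: M1=1, M2=0, M3=0, M4=1, M5=1, M6=0, M7=0, M8=1 [stuck-at-1], M9=0, M10=0, M11=0, M12=0 → Y1=0, Y2=0 — matches
  M10 stuck-at-1: M1=1, M2=0, M3=0, M4=1, M5=1, M6=0, M7=0, M8=1, M9=0, M10=1 [stuck-at-1], M11=1, M12=0 → Y1=1, Y2=0 — eliminated
  M7 stuck-at-1: M1=1, M2=0, M3=0, M4=1, M5=1, M6=0, M7=1 [stuck-at-1], M8=0, M9=0, M10=1, M11=1, M12=0 → Y1=1, Y2=0 — eliminated
Only M8 stuck-at-1 reproduces the observed Y1=0, Y2=0.

M8 stuck-at-1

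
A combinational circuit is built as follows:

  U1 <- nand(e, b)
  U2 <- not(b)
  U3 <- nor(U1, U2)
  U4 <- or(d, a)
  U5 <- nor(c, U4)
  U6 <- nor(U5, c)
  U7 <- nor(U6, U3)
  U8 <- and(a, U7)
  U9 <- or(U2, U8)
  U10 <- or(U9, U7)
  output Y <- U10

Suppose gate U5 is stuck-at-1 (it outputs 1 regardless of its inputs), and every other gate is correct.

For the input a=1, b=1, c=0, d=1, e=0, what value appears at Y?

1

Propagate with U5 forced: U1=1, U2=0, U3=0, U4=1, U5=1 [stuck-at-1], U6=0, U7=1, U8=1, U9=1, U10=1.
So Y = 1. (Without the fault it would be 0.)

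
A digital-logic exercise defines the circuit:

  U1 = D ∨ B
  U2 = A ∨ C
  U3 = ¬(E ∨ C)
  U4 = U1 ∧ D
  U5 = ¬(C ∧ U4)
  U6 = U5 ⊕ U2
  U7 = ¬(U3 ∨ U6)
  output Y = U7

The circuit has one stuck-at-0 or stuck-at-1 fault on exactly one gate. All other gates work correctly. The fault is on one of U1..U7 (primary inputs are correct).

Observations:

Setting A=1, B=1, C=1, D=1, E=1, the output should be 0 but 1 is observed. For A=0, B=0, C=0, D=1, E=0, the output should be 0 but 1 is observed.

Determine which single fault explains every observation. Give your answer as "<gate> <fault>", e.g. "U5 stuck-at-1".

U7 stuck-at-1

Fault-free values for test 1 (A=1, B=1, C=1, D=1, E=1): U1=1, U2=1, U3=0, U4=1, U5=0, U6=1, U7=0, giving Y=0. Observed 1.
Test 1: faults giving observed 1 are {U1 stuck-at-0, U2 stuck-at-0, U4 stuck-at-0, U5 stuck-at-1, U6 stuck-at-0, U7 stuck-at-1}.
Test 2 (A=0, B=0, C=0, D=1, E=0): fault-free U1=1, U2=0, U3=1, U4=1, U5=1, U6=1, U7=0 → 0; observed 1. Eliminates U1 stuck-at-0, U2 stuck-at-0, U4 stuck-at-0, U5 stuck-at-1, U6 stuck-at-0.
Only U7 stuck-at-1 is consistent with every test.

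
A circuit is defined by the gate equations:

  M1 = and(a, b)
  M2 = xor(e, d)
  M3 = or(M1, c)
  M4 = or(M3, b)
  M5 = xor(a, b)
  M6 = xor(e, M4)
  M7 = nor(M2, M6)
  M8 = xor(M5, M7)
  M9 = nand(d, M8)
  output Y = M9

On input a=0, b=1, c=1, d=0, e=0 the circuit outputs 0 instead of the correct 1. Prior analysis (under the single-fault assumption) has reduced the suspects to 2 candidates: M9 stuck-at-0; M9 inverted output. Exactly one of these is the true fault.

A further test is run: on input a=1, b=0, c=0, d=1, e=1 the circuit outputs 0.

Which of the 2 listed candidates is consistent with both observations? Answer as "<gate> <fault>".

M9 stuck-at-0

Evaluate each candidate on input a=1, b=0, c=0, d=1, e=1:
  M9 stuck-at-0: M1=0, M2=0, M3=0, M4=0, M5=1, M6=1, M7=0, M8=1, M9=0 [stuck-at-0] → 0 — matches
  M9 inverted output: M1=0, M2=0, M3=0, M4=0, M5=1, M6=1, M7=0, M8=1, M9=1 [inverted output] → 1 — eliminated
Only M9 stuck-at-0 reproduces the observed 0.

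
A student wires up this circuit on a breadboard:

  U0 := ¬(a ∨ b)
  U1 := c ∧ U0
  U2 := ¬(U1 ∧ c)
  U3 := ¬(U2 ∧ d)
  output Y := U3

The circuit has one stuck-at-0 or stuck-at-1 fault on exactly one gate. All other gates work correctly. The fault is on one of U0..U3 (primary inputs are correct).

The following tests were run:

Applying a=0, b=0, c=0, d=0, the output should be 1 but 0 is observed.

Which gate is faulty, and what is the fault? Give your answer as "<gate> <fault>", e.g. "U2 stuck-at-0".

U3 stuck-at-0

Fault-free values for test 1 (a=0, b=0, c=0, d=0): U0=1, U1=0, U2=1, U3=1, giving Y=1. Observed 0.
Test 1: faults giving observed 0 are {U3 stuck-at-0}.
Only U3 stuck-at-0 is consistent with every test.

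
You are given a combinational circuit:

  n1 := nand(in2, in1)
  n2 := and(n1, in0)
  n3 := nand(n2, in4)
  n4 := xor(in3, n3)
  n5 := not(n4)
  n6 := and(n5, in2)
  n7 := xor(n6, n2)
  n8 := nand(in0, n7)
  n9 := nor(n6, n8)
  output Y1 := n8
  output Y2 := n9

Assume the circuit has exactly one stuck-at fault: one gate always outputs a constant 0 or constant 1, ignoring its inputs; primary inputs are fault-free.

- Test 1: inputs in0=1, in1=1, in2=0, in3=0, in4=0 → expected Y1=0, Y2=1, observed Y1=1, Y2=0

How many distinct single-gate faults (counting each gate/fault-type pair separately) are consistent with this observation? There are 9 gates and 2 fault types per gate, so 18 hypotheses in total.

5

Fault-free: n1=1, n2=1, n3=1, n4=1, n5=0, n6=0, n7=1, n8=0, n9=1 → Y1=0, Y2=1. Observed Y1=1, Y2=0.
  n1: stuck-at-0 ✓; others ✗
  n2: stuck-at-0 ✓; others ✗
  n3: none of the 2 fault types match ✗
  n4: none of the 2 fault types match ✗
  n5: none of the 2 fault types match ✗
  n6: stuck-at-1 ✓; others ✗
  n7: stuck-at-0 ✓; others ✗
  n8: stuck-at-1 ✓; others ✗
  n9: none of the 2 fault types match ✗
Consistent faults: {n1 stuck-at-0, n2 stuck-at-0, n6 stuck-at-1, n7 stuck-at-0, n8 stuck-at-1} — 5 in all.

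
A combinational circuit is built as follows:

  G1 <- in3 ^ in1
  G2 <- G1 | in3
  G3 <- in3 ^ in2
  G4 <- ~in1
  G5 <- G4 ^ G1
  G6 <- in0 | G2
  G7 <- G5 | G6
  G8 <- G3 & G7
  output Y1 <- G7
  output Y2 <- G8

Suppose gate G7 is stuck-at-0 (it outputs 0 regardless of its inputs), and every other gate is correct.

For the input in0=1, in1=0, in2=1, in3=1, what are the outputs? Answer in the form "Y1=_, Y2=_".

Y1=0, Y2=0

Propagate with G7 forced: G1=1, G2=1, G3=0, G4=1, G5=0, G6=1, G7=0 [stuck-at-0], G8=0.
So the outputs are Y1=0, Y2=0. (Without the fault they would be Y1=1, Y2=0.)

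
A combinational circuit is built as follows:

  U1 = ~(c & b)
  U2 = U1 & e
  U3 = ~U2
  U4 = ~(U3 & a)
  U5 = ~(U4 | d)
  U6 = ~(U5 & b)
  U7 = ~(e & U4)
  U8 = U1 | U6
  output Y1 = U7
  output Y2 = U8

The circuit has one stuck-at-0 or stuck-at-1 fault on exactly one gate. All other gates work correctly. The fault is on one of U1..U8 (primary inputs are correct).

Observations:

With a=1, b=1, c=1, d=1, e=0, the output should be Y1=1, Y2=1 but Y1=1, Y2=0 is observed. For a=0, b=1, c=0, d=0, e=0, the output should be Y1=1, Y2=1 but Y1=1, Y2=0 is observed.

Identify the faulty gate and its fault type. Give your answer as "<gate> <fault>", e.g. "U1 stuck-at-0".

Fault-free values for test 1 (a=1, b=1, c=1, d=1, e=0): U1=0, U2=0, U3=1, U4=0, U5=0, U6=1, U7=1, U8=1, giving Y1=1, Y2=1. Observed Y1=1, Y2=0.
Test 1: faults giving observed Y1=1, Y2=0 are {U5 stuck-at-1, U6 stuck-at-0, U8 stuck-at-0}.
Test 2 (a=0, b=1, c=0, d=0, e=0): fault-free U1=1, U2=0, U3=1, U4=1, U5=0, U6=1, U7=1, U8=1 → Y1=1, Y2=1; observed Y1=1, Y2=0. Eliminates U5 stuck-at-1, U6 stuck-at-0.
Only U8 stuck-at-0 is consistent with every test.

U8 stuck-at-0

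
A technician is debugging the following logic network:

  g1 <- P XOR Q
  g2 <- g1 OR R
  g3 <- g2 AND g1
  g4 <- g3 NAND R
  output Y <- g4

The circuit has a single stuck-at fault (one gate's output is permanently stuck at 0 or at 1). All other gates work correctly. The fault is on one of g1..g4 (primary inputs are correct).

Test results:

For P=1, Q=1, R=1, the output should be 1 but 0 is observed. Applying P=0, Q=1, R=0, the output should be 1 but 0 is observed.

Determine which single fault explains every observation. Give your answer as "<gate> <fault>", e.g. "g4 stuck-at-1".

Fault-free values for test 1 (P=1, Q=1, R=1): g1=0, g2=1, g3=0, g4=1, giving Y=1. Observed 0.
Test 1: faults giving observed 0 are {g1 stuck-at-1, g3 stuck-at-1, g4 stuck-at-0}.
Test 2 (P=0, Q=1, R=0): fault-free g1=1, g2=1, g3=1, g4=1 → 1; observed 0. Eliminates g1 stuck-at-1, g3 stuck-at-1.
Only g4 stuck-at-0 is consistent with every test.

g4 stuck-at-0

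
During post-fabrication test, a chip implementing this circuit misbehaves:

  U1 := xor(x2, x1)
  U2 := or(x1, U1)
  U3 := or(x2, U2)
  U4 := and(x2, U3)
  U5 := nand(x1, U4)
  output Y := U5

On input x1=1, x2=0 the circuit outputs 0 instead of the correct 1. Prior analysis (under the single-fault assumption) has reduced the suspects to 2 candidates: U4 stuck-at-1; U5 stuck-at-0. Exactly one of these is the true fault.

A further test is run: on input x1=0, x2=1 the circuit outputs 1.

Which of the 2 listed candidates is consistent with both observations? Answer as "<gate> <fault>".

Evaluate each candidate on input x1=0, x2=1:
  U4 stuck-at-1: U1=1, U2=1, U3=1, U4=1 [stuck-at-1], U5=1 → 1 — matches
  U5 stuck-at-0: U1=1, U2=1, U3=1, U4=1, U5=0 [stuck-at-0] → 0 — eliminated
Only U4 stuck-at-1 reproduces the observed 1.

U4 stuck-at-1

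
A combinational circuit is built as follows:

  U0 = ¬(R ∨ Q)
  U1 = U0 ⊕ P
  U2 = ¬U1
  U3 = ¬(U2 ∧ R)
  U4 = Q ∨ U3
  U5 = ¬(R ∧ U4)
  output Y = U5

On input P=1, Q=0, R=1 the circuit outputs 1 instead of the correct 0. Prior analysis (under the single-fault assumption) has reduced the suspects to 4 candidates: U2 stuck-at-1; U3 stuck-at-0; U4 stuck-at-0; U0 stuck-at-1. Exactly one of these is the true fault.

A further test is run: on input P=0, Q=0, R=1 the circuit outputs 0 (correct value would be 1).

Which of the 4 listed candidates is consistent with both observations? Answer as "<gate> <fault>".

U0 stuck-at-1

Evaluate each candidate on input P=0, Q=0, R=1:
  U2 stuck-at-1: U0=0, U1=0, U2=1 [stuck-at-1], U3=0, U4=0, U5=1 → 1 — eliminated
  U3 stuck-at-0: U0=0, U1=0, U2=1, U3=0 [stuck-at-0], U4=0, U5=1 → 1 — eliminated
  U4 stuck-at-0: U0=0, U1=0, U2=1, U3=0, U4=0 [stuck-at-0], U5=1 → 1 — eliminated
  U0 stuck-at-1: U0=1 [stuck-at-1], U1=1, U2=0, U3=1, U4=1, U5=0 → 0 — matches
Only U0 stuck-at-1 reproduces the observed 0.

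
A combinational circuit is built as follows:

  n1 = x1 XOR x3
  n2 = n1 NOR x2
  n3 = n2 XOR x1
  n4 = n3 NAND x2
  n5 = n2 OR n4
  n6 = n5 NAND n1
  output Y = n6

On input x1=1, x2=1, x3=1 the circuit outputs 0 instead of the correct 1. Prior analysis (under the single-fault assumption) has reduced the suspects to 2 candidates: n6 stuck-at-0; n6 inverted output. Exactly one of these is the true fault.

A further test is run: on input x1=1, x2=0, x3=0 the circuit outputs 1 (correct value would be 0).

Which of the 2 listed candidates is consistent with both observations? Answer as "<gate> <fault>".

n6 inverted output

Evaluate each candidate on input x1=1, x2=0, x3=0:
  n6 stuck-at-0: n1=1, n2=0, n3=1, n4=1, n5=1, n6=0 [stuck-at-0] → 0 — eliminated
  n6 inverted output: n1=1, n2=0, n3=1, n4=1, n5=1, n6=1 [inverted output] → 1 — matches
Only n6 inverted output reproduces the observed 1.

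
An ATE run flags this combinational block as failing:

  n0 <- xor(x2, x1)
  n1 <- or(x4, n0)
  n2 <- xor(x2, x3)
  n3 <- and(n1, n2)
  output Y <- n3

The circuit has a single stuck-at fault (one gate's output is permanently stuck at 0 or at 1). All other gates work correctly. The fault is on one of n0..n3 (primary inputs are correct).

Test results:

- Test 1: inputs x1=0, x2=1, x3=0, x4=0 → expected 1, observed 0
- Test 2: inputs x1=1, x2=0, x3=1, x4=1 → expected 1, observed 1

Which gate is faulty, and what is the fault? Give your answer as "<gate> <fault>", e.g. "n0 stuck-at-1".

Fault-free values for test 1 (x1=0, x2=1, x3=0, x4=0): n0=1, n1=1, n2=1, n3=1, giving Y=1. Observed 0.
Test 1: faults giving observed 0 are {n0 stuck-at-0, n1 stuck-at-0, n2 stuck-at-0, n3 stuck-at-0}.
Test 2 (x1=1, x2=0, x3=1, x4=1): fault-free n0=1, n1=1, n2=1, n3=1 → 1; observed 1. Eliminates n1 stuck-at-0, n2 stuck-at-0, n3 stuck-at-0.
Only n0 stuck-at-0 is consistent with every test.

n0 stuck-at-0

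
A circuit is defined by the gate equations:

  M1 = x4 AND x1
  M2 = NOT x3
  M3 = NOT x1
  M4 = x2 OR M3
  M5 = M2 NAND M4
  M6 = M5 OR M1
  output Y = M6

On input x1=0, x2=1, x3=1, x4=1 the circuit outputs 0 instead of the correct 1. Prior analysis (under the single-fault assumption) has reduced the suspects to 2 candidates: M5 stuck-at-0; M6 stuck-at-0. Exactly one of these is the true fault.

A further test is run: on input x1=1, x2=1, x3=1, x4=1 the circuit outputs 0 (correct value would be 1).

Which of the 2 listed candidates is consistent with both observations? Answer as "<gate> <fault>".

M6 stuck-at-0

Evaluate each candidate on input x1=1, x2=1, x3=1, x4=1:
  M5 stuck-at-0: M1=1, M2=0, M3=0, M4=1, M5=0 [stuck-at-0], M6=1 → 1 — eliminated
  M6 stuck-at-0: M1=1, M2=0, M3=0, M4=1, M5=1, M6=0 [stuck-at-0] → 0 — matches
Only M6 stuck-at-0 reproduces the observed 0.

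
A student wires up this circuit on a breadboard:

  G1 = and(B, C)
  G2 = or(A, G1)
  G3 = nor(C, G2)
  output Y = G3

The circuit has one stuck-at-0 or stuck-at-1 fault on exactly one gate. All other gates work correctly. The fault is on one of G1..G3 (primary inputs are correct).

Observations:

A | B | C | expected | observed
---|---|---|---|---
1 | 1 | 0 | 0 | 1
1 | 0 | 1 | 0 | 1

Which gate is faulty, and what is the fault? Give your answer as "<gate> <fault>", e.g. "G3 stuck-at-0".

Fault-free values for test 1 (A=1, B=1, C=0): G1=0, G2=1, G3=0, giving Y=0. Observed 1.
Test 1: faults giving observed 1 are {G2 stuck-at-0, G3 stuck-at-1}.
Test 2 (A=1, B=0, C=1): fault-free G1=0, G2=1, G3=0 → 0; observed 1. Eliminates G2 stuck-at-0.
Only G3 stuck-at-1 is consistent with every test.

G3 stuck-at-1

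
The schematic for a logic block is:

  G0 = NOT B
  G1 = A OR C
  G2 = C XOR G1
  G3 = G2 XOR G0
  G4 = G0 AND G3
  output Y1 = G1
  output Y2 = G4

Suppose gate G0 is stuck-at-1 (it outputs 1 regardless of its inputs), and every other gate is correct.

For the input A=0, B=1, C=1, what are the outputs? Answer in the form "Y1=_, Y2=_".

Propagate with G0 forced: G0=1 [stuck-at-1], G1=1, G2=0, G3=1, G4=1.
So the outputs are Y1=1, Y2=1. (Without the fault they would be Y1=1, Y2=0.)

Y1=1, Y2=1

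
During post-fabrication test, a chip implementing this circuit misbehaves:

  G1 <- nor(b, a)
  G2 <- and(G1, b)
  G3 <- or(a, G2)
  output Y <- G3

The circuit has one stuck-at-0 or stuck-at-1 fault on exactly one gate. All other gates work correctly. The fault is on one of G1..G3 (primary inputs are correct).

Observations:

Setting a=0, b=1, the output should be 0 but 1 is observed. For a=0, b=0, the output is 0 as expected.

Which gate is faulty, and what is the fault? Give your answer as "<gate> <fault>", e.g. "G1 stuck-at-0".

Fault-free values for test 1 (a=0, b=1): G1=0, G2=0, G3=0, giving Y=0. Observed 1.
Test 1: faults giving observed 1 are {G1 stuck-at-1, G2 stuck-at-1, G3 stuck-at-1}.
Test 2 (a=0, b=0): fault-free G1=1, G2=0, G3=0 → 0; observed 0. Eliminates G2 stuck-at-1, G3 stuck-at-1.
Only G1 stuck-at-1 is consistent with every test.

G1 stuck-at-1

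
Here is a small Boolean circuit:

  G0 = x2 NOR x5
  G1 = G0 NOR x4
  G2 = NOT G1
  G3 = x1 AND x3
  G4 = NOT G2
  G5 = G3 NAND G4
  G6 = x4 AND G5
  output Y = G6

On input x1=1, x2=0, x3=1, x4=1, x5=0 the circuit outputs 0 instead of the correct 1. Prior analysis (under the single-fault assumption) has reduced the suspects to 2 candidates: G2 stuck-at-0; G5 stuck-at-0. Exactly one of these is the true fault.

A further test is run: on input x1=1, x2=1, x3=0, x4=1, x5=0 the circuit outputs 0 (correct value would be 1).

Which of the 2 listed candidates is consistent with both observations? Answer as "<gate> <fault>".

G5 stuck-at-0

Evaluate each candidate on input x1=1, x2=1, x3=0, x4=1, x5=0:
  G2 stuck-at-0: G0=0, G1=0, G2=0 [stuck-at-0], G3=0, G4=1, G5=1, G6=1 → 1 — eliminated
  G5 stuck-at-0: G0=0, G1=0, G2=1, G3=0, G4=0, G5=0 [stuck-at-0], G6=0 → 0 — matches
Only G5 stuck-at-0 reproduces the observed 0.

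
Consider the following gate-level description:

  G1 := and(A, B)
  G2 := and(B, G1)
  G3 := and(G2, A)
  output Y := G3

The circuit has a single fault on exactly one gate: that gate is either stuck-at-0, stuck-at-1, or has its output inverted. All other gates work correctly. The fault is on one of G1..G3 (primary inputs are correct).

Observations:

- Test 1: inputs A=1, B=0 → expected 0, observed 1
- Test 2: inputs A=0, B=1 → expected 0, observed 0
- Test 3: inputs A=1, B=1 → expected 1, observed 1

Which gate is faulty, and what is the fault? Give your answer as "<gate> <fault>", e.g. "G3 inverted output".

G2 stuck-at-1

Fault-free values for test 1 (A=1, B=0): G1=0, G2=0, G3=0, giving Y=0. Observed 1.
Test 1: faults giving observed 1 are {G2 stuck-at-1, G2 inverted output, G3 stuck-at-1, G3 inverted output}.
Test 2 (A=0, B=1): fault-free G1=0, G2=0, G3=0 → 0; observed 0. Eliminates G3 stuck-at-1, G3 inverted output.
Test 3 (A=1, B=1): fault-free G1=1, G2=1, G3=1 → 1; observed 1. Eliminates G2 inverted output.
Only G2 stuck-at-1 is consistent with every test.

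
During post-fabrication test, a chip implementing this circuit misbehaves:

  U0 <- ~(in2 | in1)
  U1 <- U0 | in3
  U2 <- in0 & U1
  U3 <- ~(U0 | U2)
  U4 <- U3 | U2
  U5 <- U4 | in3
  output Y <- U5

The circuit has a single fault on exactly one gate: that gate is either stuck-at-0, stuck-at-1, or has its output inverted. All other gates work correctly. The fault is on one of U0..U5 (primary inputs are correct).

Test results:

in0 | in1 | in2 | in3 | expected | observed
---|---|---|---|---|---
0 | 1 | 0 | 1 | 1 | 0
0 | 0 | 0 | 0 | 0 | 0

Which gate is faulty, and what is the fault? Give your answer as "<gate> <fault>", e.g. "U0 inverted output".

Fault-free values for test 1 (in0=0, in1=1, in2=0, in3=1): U0=0, U1=1, U2=0, U3=1, U4=1, U5=1, giving Y=1. Observed 0.
Test 1: faults giving observed 0 are {U5 stuck-at-0, U5 inverted output}.
Test 2 (in0=0, in1=0, in2=0, in3=0): fault-free U0=1, U1=1, U2=0, U3=0, U4=0, U5=0 → 0; observed 0. Eliminates U5 inverted output.
Only U5 stuck-at-0 is consistent with every test.

U5 stuck-at-0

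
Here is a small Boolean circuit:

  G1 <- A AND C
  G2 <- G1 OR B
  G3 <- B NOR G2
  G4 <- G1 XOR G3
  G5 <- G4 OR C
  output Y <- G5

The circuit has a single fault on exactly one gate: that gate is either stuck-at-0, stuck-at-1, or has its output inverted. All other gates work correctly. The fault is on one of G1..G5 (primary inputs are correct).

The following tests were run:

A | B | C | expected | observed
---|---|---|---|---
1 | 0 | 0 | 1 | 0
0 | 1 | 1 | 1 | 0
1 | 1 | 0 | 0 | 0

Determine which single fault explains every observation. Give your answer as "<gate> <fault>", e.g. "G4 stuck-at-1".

G5 stuck-at-0

Fault-free values for test 1 (A=1, B=0, C=0): G1=0, G2=0, G3=1, G4=1, G5=1, giving Y=1. Observed 0.
Test 1: faults giving observed 0 are {G2 stuck-at-1, G2 inverted output, G3 stuck-at-0, G3 inverted output, G4 stuck-at-0, G4 inverted output, G5 stuck-at-0, G5 inverted output}.
Test 2 (A=0, B=1, C=1): fault-free G1=0, G2=1, G3=0, G4=0, G5=1 → 1; observed 0. Eliminates G2 stuck-at-1, G2 inverted output, G3 stuck-at-0, G3 inverted output, G4 stuck-at-0, G4 inverted output.
Test 3 (A=1, B=1, C=0): fault-free G1=0, G2=1, G3=0, G4=0, G5=0 → 0; observed 0. Eliminates G5 inverted output.
Only G5 stuck-at-0 is consistent with every test.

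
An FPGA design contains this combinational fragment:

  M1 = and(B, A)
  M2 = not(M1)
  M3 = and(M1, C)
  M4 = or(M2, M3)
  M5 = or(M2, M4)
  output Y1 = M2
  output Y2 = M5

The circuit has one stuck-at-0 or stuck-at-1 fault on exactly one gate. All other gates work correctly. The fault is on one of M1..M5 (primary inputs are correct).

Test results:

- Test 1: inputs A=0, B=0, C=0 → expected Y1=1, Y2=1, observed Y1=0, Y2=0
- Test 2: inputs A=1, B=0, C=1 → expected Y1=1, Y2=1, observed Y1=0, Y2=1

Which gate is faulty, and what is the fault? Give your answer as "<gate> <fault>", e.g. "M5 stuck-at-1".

Fault-free values for test 1 (A=0, B=0, C=0): M1=0, M2=1, M3=0, M4=1, M5=1, giving Y1=1, Y2=1. Observed Y1=0, Y2=0.
Test 1: faults giving observed Y1=0, Y2=0 are {M1 stuck-at-1, M2 stuck-at-0}.
Test 2 (A=1, B=0, C=1): fault-free M1=0, M2=1, M3=0, M4=1, M5=1 → Y1=1, Y2=1; observed Y1=0, Y2=1. Eliminates M2 stuck-at-0.
Only M1 stuck-at-1 is consistent with every test.

M1 stuck-at-1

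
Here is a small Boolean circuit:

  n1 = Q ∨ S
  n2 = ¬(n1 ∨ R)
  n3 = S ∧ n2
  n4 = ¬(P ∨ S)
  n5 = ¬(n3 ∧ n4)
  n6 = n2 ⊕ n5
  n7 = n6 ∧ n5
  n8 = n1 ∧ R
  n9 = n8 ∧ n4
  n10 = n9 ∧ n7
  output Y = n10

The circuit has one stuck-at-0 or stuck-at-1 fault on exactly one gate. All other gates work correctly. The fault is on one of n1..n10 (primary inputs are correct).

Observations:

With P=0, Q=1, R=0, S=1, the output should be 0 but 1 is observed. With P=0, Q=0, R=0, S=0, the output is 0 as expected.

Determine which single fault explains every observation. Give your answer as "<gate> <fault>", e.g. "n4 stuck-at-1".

n9 stuck-at-1

Fault-free values for test 1 (P=0, Q=1, R=0, S=1): n1=1, n2=0, n3=0, n4=0, n5=1, n6=1, n7=1, n8=0, n9=0, n10=0, giving Y=0. Observed 1.
Test 1: faults giving observed 1 are {n9 stuck-at-1, n10 stuck-at-1}.
Test 2 (P=0, Q=0, R=0, S=0): fault-free n1=0, n2=1, n3=0, n4=1, n5=1, n6=0, n7=0, n8=0, n9=0, n10=0 → 0; observed 0. Eliminates n10 stuck-at-1.
Only n9 stuck-at-1 is consistent with every test.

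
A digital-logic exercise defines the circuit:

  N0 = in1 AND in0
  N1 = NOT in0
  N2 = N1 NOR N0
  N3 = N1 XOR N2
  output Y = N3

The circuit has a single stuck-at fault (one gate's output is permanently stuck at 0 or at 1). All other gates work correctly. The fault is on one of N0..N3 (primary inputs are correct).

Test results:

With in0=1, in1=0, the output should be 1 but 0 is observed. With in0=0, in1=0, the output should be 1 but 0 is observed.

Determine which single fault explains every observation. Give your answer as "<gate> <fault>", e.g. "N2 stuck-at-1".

Fault-free values for test 1 (in0=1, in1=0): N0=0, N1=0, N2=1, N3=1, giving Y=1. Observed 0.
Test 1: faults giving observed 0 are {N0 stuck-at-1, N2 stuck-at-0, N3 stuck-at-0}.
Test 2 (in0=0, in1=0): fault-free N0=0, N1=1, N2=0, N3=1 → 1; observed 0. Eliminates N0 stuck-at-1, N2 stuck-at-0.
Only N3 stuck-at-0 is consistent with every test.

N3 stuck-at-0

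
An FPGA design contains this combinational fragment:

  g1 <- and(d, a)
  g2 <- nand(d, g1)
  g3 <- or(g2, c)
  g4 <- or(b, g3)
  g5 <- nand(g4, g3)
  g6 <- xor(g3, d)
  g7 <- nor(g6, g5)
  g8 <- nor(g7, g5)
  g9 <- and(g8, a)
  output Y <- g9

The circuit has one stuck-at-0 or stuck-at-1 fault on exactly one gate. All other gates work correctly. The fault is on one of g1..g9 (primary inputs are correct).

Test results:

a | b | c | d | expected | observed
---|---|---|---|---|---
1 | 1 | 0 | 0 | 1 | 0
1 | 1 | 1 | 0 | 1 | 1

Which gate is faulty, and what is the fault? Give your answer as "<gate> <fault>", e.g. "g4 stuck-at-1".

Fault-free values for test 1 (a=1, b=1, c=0, d=0): g1=0, g2=1, g3=1, g4=1, g5=0, g6=1, g7=0, g8=1, g9=1, giving Y=1. Observed 0.
Test 1: faults giving observed 0 are {g2 stuck-at-0, g3 stuck-at-0, g4 stuck-at-0, g5 stuck-at-1, g6 stuck-at-0, g7 stuck-at-1, g8 stuck-at-0, g9 stuck-at-0}.
Test 2 (a=1, b=1, c=1, d=0): fault-free g1=0, g2=1, g3=1, g4=1, g5=0, g6=1, g7=0, g8=1, g9=1 → 1; observed 1. Eliminates g3 stuck-at-0, g4 stuck-at-0, g5 stuck-at-1, g6 stuck-at-0, g7 stuck-at-1, g8 stuck-at-0, g9 stuck-at-0.
Only g2 stuck-at-0 is consistent with every test.

g2 stuck-at-0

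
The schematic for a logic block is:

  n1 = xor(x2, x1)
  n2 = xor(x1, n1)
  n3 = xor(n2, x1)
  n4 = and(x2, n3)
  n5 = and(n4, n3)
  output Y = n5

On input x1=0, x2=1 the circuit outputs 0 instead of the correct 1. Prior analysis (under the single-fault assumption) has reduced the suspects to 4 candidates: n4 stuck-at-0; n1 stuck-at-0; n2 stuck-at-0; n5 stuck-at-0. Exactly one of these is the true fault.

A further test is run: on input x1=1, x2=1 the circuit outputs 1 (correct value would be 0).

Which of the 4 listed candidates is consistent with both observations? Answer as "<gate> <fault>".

Evaluate each candidate on input x1=1, x2=1:
  n4 stuck-at-0: n1=0, n2=1, n3=0, n4=0 [stuck-at-0], n5=0 → 0 — eliminated
  n1 stuck-at-0: n1=0 [stuck-at-0], n2=1, n3=0, n4=0, n5=0 → 0 — eliminated
  n2 stuck-at-0: n1=0, n2=0 [stuck-at-0], n3=1, n4=1, n5=1 → 1 — matches
  n5 stuck-at-0: n1=0, n2=1, n3=0, n4=0, n5=0 [stuck-at-0] → 0 — eliminated
Only n2 stuck-at-0 reproduces the observed 1.

n2 stuck-at-0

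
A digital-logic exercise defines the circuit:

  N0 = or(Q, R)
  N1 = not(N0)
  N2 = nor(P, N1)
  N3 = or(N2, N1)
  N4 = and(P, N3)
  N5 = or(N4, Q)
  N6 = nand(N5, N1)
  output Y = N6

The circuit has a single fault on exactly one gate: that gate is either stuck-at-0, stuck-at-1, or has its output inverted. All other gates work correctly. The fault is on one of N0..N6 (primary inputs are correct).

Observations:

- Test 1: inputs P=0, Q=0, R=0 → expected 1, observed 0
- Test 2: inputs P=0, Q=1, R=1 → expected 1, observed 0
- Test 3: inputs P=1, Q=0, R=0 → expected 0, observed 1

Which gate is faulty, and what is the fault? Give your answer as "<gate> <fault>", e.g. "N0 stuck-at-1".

Fault-free values for test 1 (P=0, Q=0, R=0): N0=0, N1=1, N2=0, N3=1, N4=0, N5=0, N6=1, giving Y=1. Observed 0.
Test 1: faults giving observed 0 are {N4 stuck-at-1, N4 inverted output, N5 stuck-at-1, N5 inverted output, N6 stuck-at-0, N6 inverted output}.
Test 2 (P=0, Q=1, R=1): fault-free N0=1, N1=0, N2=1, N3=1, N4=0, N5=1, N6=1 → 1; observed 0. Eliminates N4 stuck-at-1, N4 inverted output, N5 stuck-at-1, N5 inverted output.
Test 3 (P=1, Q=0, R=0): fault-free N0=0, N1=1, N2=0, N3=1, N4=1, N5=1, N6=0 → 0; observed 1. Eliminates N6 stuck-at-0.
Only N6 inverted output is consistent with every test.

N6 inverted output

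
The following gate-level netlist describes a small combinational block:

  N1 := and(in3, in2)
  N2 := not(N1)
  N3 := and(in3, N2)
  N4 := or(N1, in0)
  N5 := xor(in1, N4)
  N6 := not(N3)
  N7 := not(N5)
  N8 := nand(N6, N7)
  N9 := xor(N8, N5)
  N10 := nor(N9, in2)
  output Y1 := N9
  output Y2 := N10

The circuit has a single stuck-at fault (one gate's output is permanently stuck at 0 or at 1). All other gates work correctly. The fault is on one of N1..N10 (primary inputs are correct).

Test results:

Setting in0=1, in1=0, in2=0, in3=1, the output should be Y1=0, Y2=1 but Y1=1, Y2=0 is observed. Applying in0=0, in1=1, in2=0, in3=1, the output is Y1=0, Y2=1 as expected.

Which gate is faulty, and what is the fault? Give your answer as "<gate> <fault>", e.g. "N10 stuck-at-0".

Fault-free values for test 1 (in0=1, in1=0, in2=0, in3=1): N1=0, N2=1, N3=1, N4=1, N5=1, N6=0, N7=0, N8=1, N9=0, N10=1, giving Y1=0, Y2=1. Observed Y1=1, Y2=0.
Test 1: faults giving observed Y1=1, Y2=0 are {N4 stuck-at-0, N5 stuck-at-0, N8 stuck-at-0, N9 stuck-at-1}.
Test 2 (in0=0, in1=1, in2=0, in3=1): fault-free N1=0, N2=1, N3=1, N4=0, N5=1, N6=0, N7=0, N8=1, N9=0, N10=1 → Y1=0, Y2=1; observed Y1=0, Y2=1. Eliminates N5 stuck-at-0, N8 stuck-at-0, N9 stuck-at-1.
Only N4 stuck-at-0 is consistent with every test.

N4 stuck-at-0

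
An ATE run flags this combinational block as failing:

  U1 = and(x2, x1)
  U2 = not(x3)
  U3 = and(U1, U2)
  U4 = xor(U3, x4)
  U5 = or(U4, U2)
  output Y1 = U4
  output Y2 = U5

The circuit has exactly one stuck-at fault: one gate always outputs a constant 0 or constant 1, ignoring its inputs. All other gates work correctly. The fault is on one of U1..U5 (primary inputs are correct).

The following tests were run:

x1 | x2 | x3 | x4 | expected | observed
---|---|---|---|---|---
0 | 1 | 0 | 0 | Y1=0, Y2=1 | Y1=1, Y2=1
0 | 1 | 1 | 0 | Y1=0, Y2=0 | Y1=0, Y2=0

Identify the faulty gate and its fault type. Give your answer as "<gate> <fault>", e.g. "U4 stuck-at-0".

Fault-free values for test 1 (x1=0, x2=1, x3=0, x4=0): U1=0, U2=1, U3=0, U4=0, U5=1, giving Y1=0, Y2=1. Observed Y1=1, Y2=1.
Test 1: faults giving observed Y1=1, Y2=1 are {U1 stuck-at-1, U3 stuck-at-1, U4 stuck-at-1}.
Test 2 (x1=0, x2=1, x3=1, x4=0): fault-free U1=0, U2=0, U3=0, U4=0, U5=0 → Y1=0, Y2=0; observed Y1=0, Y2=0. Eliminates U3 stuck-at-1, U4 stuck-at-1.
Only U1 stuck-at-1 is consistent with every test.

U1 stuck-at-1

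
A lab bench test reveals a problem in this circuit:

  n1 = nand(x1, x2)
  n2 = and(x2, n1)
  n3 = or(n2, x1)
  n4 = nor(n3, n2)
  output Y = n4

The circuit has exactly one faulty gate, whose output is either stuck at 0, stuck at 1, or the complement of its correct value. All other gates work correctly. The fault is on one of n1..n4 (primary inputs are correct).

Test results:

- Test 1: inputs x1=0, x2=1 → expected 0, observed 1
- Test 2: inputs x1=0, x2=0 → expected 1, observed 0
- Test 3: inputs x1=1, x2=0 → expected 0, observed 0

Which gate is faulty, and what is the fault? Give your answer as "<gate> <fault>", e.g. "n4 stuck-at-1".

n2 inverted output

Fault-free values for test 1 (x1=0, x2=1): n1=1, n2=1, n3=1, n4=0, giving Y=0. Observed 1.
Test 1: faults giving observed 1 are {n1 stuck-at-0, n1 inverted output, n2 stuck-at-0, n2 inverted output, n4 stuck-at-1, n4 inverted output}.
Test 2 (x1=0, x2=0): fault-free n1=1, n2=0, n3=0, n4=1 → 1; observed 0. Eliminates n1 stuck-at-0, n1 inverted output, n2 stuck-at-0, n4 stuck-at-1.
Test 3 (x1=1, x2=0): fault-free n1=1, n2=0, n3=1, n4=0 → 0; observed 0. Eliminates n4 inverted output.
Only n2 inverted output is consistent with every test.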